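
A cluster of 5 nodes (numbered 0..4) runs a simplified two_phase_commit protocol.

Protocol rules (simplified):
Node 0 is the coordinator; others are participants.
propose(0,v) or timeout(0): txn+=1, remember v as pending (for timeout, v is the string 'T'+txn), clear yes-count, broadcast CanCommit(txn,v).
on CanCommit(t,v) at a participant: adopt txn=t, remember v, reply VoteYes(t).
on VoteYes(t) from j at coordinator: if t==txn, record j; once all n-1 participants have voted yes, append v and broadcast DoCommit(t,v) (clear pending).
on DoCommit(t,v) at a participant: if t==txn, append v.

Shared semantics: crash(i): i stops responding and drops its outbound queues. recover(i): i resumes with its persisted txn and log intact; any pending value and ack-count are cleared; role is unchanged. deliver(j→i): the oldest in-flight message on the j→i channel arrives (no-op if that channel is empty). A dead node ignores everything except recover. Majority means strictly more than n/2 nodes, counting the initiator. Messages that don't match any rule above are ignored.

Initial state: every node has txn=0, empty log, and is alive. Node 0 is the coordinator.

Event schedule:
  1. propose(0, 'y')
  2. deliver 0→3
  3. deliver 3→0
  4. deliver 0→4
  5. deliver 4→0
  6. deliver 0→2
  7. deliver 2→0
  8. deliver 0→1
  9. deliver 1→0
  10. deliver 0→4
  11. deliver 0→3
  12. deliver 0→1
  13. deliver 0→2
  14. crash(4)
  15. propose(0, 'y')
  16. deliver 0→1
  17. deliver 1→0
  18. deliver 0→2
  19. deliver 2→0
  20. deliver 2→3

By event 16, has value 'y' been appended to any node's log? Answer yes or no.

1. propose(0,'y'):  <0:coor t1 ->
2. deliver 0→3:  <3:part t1 ->
3. deliver 3→0:  nop
4. deliver 0→4:  <4:part t1 ->
5. deliver 4→0:  nop
6. deliver 0→2:  <2:part t1 ->
7. deliver 2→0:  nop
8. deliver 0→1:  <1:part t1 ->
9. deliver 1→0:  <0:coor t1 y>
10. deliver 0→4:  <4:part t1 y>
11. deliver 0→3:  <3:part t1 y>
12. deliver 0→1:  <1:part t1 y>
13. deliver 0→2:  <2:part t1 y>
14. crash(4):  <4:✗part t1 y>
15. propose(0,'y'):  <0:coor t2 y>
16. deliver 0→1:  <1:part t2 y>

yes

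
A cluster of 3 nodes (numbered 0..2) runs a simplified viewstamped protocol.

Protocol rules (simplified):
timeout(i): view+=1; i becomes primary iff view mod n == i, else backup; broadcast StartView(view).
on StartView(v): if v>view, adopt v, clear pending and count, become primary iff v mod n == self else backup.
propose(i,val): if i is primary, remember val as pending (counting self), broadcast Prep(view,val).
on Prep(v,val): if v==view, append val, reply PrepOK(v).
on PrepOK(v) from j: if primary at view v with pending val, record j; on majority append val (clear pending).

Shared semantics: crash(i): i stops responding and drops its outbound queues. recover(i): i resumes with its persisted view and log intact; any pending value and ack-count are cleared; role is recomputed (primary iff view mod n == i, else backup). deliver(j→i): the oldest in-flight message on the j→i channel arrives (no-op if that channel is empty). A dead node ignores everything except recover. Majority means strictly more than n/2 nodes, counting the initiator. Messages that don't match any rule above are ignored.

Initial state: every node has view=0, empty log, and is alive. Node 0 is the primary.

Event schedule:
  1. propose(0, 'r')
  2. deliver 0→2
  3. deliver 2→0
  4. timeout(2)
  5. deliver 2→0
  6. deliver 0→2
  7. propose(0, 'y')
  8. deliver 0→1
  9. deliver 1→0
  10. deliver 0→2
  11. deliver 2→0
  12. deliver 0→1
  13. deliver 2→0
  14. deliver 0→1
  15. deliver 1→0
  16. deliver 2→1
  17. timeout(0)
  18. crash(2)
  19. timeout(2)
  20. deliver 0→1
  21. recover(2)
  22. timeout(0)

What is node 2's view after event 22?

1

1. propose(0,'r'):  nop
2. deliver 0→2:  <2:back v0 r>
3. deliver 2→0:  <0:prim v0 r>
4. timeout(2):  <2:back v1 r>
5. deliver 2→0:  <0:back v1 r>
6. deliver 0→2:  nop
7. propose(0,'y'):  nop
8. deliver 0→1:  <1:back v0 r>
9. deliver 1→0:  nop
10. deliver 0→2:  nop
11. deliver 2→0:  nop
12. deliver 0→1:  nop
13. deliver 2→0:  nop
14. deliver 0→1:  nop
15. deliver 1→0:  nop
16. deliver 2→1:  <1:prim v1 r>
17. timeout(0):  <0:back v2 r>
18. crash(2):  <2:✗back v1 r>
19. timeout(2):  nop
20. deliver 0→1:  <1:back v2 r>
21. recover(2):  <2:back v1 r>
22. timeout(0):  <0:prim v3 r>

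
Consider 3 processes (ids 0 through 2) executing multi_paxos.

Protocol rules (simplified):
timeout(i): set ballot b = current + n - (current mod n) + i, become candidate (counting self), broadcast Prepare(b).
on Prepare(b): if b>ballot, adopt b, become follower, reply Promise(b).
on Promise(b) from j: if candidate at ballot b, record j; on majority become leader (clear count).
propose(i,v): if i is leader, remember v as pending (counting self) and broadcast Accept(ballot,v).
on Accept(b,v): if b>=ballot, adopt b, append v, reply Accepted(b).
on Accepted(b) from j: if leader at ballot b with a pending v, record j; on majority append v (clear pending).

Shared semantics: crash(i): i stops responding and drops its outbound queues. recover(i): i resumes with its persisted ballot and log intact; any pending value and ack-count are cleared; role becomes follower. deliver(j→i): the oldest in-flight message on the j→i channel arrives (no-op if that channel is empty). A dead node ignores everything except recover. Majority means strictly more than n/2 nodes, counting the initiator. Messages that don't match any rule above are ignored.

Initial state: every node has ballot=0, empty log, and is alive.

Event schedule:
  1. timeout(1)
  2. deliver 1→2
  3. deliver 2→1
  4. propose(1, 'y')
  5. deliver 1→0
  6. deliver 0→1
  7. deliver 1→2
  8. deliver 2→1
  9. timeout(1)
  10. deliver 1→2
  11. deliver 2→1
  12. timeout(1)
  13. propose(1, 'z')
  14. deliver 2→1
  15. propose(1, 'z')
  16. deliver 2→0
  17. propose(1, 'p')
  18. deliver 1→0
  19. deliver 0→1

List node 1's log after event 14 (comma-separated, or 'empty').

after 1 — timeout(1): n1:cand/b4/[-]
after 2 — deliver 1→2: n2:foll/b4/[-]
after 3 — deliver 2→1: n1:lead/b4/[-]
after 4 — propose(1,'y'): ·
after 5 — deliver 1→0: n0:foll/b4/[-]
after 6 — deliver 0→1: ·
after 7 — deliver 1→2: n2:foll/b4/[y]
after 8 — deliver 2→1: n1:lead/b4/[y]
after 9 — timeout(1): n1:cand/b7/[y]
after 10 — deliver 1→2: n2:foll/b7/[y]
after 11 — deliver 2→1: n1:lead/b7/[y]
after 12 — timeout(1): n1:cand/b10/[y]
after 13 — propose(1,'z'): ·
after 14 — deliver 2→1: ·

y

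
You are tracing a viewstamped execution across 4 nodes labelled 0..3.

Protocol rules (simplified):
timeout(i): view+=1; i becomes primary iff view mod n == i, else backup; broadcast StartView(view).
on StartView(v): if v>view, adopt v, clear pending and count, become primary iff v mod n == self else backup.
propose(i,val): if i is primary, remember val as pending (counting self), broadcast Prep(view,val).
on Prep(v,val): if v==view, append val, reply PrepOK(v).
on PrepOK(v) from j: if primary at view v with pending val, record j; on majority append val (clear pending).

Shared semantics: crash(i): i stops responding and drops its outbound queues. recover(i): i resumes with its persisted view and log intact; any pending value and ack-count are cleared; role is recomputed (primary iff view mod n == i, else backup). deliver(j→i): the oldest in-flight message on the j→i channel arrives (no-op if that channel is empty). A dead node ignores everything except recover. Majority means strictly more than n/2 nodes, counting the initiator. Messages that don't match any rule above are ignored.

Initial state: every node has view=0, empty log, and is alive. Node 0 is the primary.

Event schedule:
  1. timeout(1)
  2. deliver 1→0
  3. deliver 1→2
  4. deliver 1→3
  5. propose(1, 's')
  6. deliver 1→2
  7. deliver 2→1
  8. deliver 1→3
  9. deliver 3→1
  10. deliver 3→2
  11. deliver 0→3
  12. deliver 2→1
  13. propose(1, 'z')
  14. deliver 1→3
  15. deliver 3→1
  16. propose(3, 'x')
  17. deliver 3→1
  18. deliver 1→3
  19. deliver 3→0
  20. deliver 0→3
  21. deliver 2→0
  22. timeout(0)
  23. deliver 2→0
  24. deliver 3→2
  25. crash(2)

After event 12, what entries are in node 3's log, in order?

step 1 timeout(1): 1={prim,v=1,log=-}
step 2 deliver 1→0: 0={back,v=1,log=-}
step 3 deliver 1→2: 2={back,v=1,log=-}
step 4 deliver 1→3: 3={back,v=1,log=-}
step 5 propose(1,'s'): —
step 6 deliver 1→2: 2={back,v=1,log=s}
step 7 deliver 2→1: —
step 8 deliver 1→3: 3={back,v=1,log=s}
step 9 deliver 3→1: 1={prim,v=1,log=s}
step 10 deliver 3→2: —
step 11 deliver 0→3: —
step 12 deliver 2→1: —

s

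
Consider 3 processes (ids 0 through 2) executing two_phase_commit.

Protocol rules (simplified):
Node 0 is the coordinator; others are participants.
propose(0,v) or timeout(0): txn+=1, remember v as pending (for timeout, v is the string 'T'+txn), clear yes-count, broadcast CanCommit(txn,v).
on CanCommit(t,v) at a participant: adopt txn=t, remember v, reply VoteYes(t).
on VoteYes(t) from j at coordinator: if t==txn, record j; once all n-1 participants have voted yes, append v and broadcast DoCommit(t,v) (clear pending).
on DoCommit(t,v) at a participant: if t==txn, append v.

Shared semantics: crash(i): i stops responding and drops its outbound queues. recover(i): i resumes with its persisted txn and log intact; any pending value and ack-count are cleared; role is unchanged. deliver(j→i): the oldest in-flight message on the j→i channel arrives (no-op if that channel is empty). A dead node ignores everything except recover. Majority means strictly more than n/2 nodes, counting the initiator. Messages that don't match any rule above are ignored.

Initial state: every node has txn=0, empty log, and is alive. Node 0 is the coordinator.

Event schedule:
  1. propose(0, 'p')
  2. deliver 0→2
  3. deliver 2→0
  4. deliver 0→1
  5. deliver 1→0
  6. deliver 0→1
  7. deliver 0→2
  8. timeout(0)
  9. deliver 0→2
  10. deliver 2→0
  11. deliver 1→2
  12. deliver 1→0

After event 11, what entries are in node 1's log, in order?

p

after 1 — propose(0,'p'): n0:coor/t1/[-]
after 2 — deliver 0→2: n2:part/t1/[-]
after 3 — deliver 2→0: ·
after 4 — deliver 0→1: n1:part/t1/[-]
after 5 — deliver 1→0: n0:coor/t1/[p]
after 6 — deliver 0→1: n1:part/t1/[p]
after 7 — deliver 0→2: n2:part/t1/[p]
after 8 — timeout(0): n0:coor/t2/[p]
after 9 — deliver 0→2: n2:part/t2/[p]
after 10 — deliver 2→0: ·
after 11 — deliver 1→2: ·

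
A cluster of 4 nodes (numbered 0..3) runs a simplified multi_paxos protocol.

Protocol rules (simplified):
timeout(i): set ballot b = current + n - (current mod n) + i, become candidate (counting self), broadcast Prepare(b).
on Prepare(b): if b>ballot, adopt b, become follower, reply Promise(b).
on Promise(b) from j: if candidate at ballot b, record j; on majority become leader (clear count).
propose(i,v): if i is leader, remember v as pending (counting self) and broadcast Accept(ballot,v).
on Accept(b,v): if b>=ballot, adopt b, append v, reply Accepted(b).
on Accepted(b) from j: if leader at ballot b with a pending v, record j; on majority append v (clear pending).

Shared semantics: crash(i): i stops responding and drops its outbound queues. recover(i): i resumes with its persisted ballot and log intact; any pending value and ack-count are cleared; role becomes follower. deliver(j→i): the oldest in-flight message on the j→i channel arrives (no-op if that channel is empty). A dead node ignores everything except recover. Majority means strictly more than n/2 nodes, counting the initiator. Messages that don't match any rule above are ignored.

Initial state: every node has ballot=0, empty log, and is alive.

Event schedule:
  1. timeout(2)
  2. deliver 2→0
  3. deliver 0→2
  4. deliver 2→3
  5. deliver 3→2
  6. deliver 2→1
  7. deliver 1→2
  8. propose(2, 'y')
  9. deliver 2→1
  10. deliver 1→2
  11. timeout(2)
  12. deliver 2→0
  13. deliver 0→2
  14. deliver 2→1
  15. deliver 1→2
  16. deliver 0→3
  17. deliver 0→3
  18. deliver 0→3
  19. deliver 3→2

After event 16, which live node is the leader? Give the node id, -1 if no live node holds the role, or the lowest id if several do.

-1

after 1 — timeout(2): n2:cand/b6/[-]
after 2 — deliver 2→0: n0:foll/b6/[-]
after 3 — deliver 0→2: ·
after 4 — deliver 2→3: n3:foll/b6/[-]
after 5 — deliver 3→2: n2:lead/b6/[-]
after 6 — deliver 2→1: n1:foll/b6/[-]
after 7 — deliver 1→2: ·
after 8 — propose(2,'y'): ·
after 9 — deliver 2→1: n1:foll/b6/[y]
after 10 — deliver 1→2: ·
after 11 — timeout(2): n2:cand/b10/[-]
after 12 — deliver 2→0: n0:foll/b6/[y]
after 13 — deliver 0→2: ·
after 14 — deliver 2→1: n1:foll/b10/[y]
after 15 — deliver 1→2: ·
after 16 — deliver 0→3: ·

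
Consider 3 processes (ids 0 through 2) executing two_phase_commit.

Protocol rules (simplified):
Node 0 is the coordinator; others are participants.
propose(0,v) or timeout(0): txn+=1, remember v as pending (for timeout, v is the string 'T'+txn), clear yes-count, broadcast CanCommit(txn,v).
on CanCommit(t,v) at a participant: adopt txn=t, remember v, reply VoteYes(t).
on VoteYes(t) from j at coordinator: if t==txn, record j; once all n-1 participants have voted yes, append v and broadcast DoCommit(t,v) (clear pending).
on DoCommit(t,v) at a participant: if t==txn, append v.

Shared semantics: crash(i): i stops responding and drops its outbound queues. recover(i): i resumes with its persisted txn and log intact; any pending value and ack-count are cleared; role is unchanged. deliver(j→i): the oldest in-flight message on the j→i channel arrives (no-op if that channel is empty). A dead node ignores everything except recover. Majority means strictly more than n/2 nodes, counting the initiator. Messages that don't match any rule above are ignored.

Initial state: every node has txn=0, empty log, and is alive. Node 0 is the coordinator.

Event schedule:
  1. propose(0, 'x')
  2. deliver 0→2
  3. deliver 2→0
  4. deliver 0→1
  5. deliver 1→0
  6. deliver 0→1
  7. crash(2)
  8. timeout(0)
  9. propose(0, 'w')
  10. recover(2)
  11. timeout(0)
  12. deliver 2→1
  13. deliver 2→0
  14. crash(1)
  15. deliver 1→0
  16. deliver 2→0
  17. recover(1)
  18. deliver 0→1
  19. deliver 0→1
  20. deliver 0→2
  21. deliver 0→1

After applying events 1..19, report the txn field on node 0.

4

e1 propose(0,'x'): 0[coor,t=1,-]
e2 deliver 0→2: 2[part,t=1,-]
e3 deliver 2→0: ·
e4 deliver 0→1: 1[part,t=1,-]
e5 deliver 1→0: 0[coor,t=1,x]
e6 deliver 0→1: 1[part,t=1,x]
e7 crash(2): 2[✗part,t=1,-]
e8 timeout(0): 0[coor,t=2,x]
e9 propose(0,'w'): 0[coor,t=3,x]
e10 recover(2): 2[part,t=1,-]
e11 timeout(0): 0[coor,t=4,x]
e12 deliver 2→1: ·
e13 deliver 2→0: ·
e14 crash(1): 1[✗part,t=1,x]
e15 deliver 1→0: ·
e16 deliver 2→0: ·
e17 recover(1): 1[part,t=1,x]
e18 deliver 0→1: 1[part,t=2,x]
e19 deliver 0→1: 1[part,t=3,x]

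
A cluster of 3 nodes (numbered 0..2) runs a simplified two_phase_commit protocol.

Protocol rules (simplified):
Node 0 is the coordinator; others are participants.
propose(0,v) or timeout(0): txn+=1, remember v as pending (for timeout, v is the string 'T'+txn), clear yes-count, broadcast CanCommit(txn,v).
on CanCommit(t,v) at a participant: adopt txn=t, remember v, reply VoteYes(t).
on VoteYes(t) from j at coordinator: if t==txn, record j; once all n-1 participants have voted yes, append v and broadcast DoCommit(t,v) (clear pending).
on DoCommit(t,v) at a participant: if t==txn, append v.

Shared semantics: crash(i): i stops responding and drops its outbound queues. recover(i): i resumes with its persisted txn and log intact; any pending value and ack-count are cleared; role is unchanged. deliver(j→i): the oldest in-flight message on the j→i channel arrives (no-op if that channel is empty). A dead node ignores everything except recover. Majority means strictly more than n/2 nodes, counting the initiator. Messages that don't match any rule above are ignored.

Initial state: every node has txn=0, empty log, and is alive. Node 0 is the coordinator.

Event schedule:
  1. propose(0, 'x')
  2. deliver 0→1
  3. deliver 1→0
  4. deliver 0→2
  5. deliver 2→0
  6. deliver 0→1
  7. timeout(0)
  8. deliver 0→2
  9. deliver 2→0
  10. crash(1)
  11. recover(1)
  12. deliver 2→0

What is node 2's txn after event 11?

1

1. propose(0,'x'):  <0:coor t1 ->
2. deliver 0→1:  <1:part t1 ->
3. deliver 1→0:  nop
4. deliver 0→2:  <2:part t1 ->
5. deliver 2→0:  <0:coor t1 x>
6. deliver 0→1:  <1:part t1 x>
7. timeout(0):  <0:coor t2 x>
8. deliver 0→2:  <2:part t1 x>
9. deliver 2→0:  nop
10. crash(1):  <1:✗part t1 x>
11. recover(1):  <1:part t1 x>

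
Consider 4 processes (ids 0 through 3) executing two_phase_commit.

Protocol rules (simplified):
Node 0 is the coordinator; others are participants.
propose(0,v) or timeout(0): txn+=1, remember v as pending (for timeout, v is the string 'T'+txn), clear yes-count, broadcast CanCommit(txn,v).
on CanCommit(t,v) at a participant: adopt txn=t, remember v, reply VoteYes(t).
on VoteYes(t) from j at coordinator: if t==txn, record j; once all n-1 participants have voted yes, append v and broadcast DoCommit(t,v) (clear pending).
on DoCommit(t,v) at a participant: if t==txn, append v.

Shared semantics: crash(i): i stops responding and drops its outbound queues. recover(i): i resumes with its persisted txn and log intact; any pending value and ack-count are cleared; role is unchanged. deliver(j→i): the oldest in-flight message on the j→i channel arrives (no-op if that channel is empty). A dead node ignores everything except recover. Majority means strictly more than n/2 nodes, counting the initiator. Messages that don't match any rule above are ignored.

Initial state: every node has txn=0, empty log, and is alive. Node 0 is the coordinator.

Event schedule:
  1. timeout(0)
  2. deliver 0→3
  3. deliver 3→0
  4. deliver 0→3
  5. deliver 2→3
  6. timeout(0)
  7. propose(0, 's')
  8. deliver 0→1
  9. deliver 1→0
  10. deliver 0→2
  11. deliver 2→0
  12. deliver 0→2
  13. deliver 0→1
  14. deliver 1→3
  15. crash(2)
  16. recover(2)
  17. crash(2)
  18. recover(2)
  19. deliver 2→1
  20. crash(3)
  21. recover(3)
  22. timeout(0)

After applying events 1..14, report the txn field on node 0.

3

e1 timeout(0): 0[coor,t=1,-]
e2 deliver 0→3: 3[part,t=1,-]
e3 deliver 3→0: ·
e4 deliver 0→3: ·
e5 deliver 2→3: ·
e6 timeout(0): 0[coor,t=2,-]
e7 propose(0,'s'): 0[coor,t=3,-]
e8 deliver 0→1: 1[part,t=1,-]
e9 deliver 1→0: ·
e10 deliver 0→2: 2[part,t=1,-]
e11 deliver 2→0: ·
e12 deliver 0→2: 2[part,t=2,-]
e13 deliver 0→1: 1[part,t=2,-]
e14 deliver 1→3: ·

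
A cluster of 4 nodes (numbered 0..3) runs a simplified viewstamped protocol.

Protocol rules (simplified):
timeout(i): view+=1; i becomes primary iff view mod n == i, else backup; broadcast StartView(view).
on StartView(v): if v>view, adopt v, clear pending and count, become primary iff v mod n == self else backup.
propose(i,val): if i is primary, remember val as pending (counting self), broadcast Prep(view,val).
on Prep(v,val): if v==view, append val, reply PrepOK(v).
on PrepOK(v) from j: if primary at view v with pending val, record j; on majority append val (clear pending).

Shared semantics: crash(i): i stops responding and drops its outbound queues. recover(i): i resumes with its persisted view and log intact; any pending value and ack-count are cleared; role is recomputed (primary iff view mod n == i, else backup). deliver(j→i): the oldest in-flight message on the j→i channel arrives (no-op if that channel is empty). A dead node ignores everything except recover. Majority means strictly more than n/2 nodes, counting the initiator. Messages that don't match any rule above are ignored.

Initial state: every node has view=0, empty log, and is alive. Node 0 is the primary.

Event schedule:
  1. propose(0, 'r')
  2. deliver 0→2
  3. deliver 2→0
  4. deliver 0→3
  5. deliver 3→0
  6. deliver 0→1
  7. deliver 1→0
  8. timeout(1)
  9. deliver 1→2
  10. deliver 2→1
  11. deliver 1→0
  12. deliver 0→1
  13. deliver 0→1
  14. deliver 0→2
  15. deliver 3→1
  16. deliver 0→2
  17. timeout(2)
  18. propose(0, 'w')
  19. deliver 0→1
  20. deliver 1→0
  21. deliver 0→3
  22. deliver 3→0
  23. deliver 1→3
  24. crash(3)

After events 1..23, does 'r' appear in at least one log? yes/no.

1. propose(0,'r'):  nop
2. deliver 0→2:  <2:back v0 r>
3. deliver 2→0:  nop
4. deliver 0→3:  <3:back v0 r>
5. deliver 3→0:  <0:prim v0 r>
6. deliver 0→1:  <1:back v0 r>
7. deliver 1→0:  nop
8. timeout(1):  <1:prim v1 r>
9. deliver 1→2:  <2:back v1 r>
10. deliver 2→1:  nop
11. deliver 1→0:  <0:back v1 r>
12. deliver 0→1:  nop
13. deliver 0→1:  nop
14. deliver 0→2:  nop
15. deliver 3→1:  nop
16. deliver 0→2:  nop
17. timeout(2):  <2:prim v2 r>
18. propose(0,'w'):  nop
19. deliver 0→1:  nop
20. deliver 1→0:  nop
21. deliver 0→3:  nop
22. deliver 3→0:  nop
23. deliver 1→3:  <3:back v1 r>

yes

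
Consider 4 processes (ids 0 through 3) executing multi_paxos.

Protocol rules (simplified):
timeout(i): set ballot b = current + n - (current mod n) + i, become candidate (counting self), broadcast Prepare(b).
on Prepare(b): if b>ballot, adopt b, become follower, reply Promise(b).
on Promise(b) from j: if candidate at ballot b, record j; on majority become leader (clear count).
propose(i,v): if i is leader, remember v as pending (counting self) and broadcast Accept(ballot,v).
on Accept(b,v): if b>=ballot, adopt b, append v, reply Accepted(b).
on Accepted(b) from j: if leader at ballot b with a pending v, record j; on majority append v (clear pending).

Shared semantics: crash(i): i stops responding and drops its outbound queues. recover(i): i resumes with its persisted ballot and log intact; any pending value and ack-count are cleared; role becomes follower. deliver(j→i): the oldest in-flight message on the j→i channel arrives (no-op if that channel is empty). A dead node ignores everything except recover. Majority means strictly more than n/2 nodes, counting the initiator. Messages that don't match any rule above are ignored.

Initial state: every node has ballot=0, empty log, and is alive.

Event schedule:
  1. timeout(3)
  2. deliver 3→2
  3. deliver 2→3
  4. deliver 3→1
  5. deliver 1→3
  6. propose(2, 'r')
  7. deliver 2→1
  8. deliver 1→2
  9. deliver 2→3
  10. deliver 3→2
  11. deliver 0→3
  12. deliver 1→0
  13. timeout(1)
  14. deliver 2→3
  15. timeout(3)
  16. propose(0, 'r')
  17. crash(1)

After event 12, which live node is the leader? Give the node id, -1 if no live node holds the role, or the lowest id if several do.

step 1 timeout(3): 3={cand,b=7,log=-}
step 2 deliver 3→2: 2={foll,b=7,log=-}
step 3 deliver 2→3: —
step 4 deliver 3→1: 1={foll,b=7,log=-}
step 5 deliver 1→3: 3={lead,b=7,log=-}
step 6 propose(2,'r'): —
step 7 deliver 2→1: —
step 8 deliver 1→2: —
step 9 deliver 2→3: —
step 10 deliver 3→2: —
step 11 deliver 0→3: —
step 12 deliver 1→0: —

3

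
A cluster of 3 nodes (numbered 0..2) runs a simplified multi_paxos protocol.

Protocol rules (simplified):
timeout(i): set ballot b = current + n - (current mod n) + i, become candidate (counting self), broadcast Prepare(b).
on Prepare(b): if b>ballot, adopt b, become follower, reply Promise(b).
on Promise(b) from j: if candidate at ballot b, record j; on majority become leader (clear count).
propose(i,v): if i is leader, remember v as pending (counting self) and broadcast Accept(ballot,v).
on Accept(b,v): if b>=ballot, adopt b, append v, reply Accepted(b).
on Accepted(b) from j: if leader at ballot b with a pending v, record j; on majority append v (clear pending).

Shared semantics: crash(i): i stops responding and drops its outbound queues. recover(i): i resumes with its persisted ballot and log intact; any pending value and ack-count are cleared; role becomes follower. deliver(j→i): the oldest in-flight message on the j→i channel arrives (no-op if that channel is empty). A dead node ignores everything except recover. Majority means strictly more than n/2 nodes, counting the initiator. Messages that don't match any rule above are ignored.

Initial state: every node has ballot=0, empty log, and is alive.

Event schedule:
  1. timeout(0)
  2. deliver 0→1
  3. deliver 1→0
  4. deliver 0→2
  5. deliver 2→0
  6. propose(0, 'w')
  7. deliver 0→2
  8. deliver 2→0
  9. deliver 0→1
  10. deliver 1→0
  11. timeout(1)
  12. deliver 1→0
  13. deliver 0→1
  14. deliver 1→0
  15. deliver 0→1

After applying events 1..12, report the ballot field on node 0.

e1 timeout(0): 0[cand,b=3,-]
e2 deliver 0→1: 1[foll,b=3,-]
e3 deliver 1→0: 0[lead,b=3,-]
e4 deliver 0→2: 2[foll,b=3,-]
e5 deliver 2→0: ·
e6 propose(0,'w'): ·
e7 deliver 0→2: 2[foll,b=3,w]
e8 deliver 2→0: 0[lead,b=3,w]
e9 deliver 0→1: 1[foll,b=3,w]
e10 deliver 1→0: ·
e11 timeout(1): 1[cand,b=7,w]
e12 deliver 1→0: 0[foll,b=7,w]

7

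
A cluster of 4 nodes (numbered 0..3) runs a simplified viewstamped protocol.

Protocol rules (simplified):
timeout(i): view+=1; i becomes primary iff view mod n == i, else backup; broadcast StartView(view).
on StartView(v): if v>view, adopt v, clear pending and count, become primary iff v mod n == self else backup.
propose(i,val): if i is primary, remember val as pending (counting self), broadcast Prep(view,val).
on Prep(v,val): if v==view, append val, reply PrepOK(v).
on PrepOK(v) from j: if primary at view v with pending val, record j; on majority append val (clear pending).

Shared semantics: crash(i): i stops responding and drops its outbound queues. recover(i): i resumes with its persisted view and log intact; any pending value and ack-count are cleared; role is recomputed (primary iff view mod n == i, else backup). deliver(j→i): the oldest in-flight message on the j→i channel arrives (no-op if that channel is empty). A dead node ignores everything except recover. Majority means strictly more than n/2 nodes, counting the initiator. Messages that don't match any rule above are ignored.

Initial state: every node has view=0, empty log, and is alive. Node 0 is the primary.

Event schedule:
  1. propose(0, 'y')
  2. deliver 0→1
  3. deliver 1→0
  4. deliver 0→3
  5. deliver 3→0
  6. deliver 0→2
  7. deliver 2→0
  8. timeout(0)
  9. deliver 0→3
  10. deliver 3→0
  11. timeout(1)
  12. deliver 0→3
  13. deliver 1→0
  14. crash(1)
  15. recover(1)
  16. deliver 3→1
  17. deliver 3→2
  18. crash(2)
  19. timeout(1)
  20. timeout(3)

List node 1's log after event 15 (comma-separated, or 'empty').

y

step 1 propose(0,'y'): —
step 2 deliver 0→1: 1={back,v=0,log=y}
step 3 deliver 1→0: —
step 4 deliver 0→3: 3={back,v=0,log=y}
step 5 deliver 3→0: 0={prim,v=0,log=y}
step 6 deliver 0→2: 2={back,v=0,log=y}
step 7 deliver 2→0: —
step 8 timeout(0): 0={back,v=1,log=y}
step 9 deliver 0→3: 3={back,v=1,log=y}
step 10 deliver 3→0: —
step 11 timeout(1): 1={prim,v=1,log=y}
step 12 deliver 0→3: —
step 13 deliver 1→0: —
step 14 crash(1): 1={✗prim,v=1,log=y}
step 15 recover(1): 1={prim,v=1,log=y}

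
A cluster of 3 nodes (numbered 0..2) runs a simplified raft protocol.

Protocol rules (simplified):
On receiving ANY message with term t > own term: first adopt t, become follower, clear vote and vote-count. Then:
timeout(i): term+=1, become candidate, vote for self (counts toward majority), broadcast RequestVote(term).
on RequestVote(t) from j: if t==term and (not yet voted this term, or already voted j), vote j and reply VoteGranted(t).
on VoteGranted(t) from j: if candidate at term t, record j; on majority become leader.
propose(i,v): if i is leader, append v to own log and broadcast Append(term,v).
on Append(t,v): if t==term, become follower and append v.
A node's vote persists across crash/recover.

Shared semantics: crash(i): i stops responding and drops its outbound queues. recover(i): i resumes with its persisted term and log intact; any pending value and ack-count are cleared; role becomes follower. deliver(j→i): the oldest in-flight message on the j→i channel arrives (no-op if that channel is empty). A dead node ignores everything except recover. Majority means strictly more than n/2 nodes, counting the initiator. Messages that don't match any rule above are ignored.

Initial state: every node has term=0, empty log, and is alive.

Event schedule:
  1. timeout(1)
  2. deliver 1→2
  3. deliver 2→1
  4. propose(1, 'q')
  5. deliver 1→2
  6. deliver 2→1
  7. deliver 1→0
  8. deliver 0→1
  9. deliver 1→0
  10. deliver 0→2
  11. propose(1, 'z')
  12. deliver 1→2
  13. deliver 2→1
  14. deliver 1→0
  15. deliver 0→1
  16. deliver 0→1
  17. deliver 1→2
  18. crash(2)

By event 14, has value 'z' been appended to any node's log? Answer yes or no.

after 1 — timeout(1): n1:cand/t1/[-]
after 2 — deliver 1→2: n2:foll/t1/[-]
after 3 — deliver 2→1: n1:lead/t1/[-]
after 4 — propose(1,'q'): n1:lead/t1/[q]
after 5 — deliver 1→2: n2:foll/t1/[q]
after 6 — deliver 2→1: ·
after 7 — deliver 1→0: n0:foll/t1/[-]
after 8 — deliver 0→1: ·
after 9 — deliver 1→0: n0:foll/t1/[q]
after 10 — deliver 0→2: ·
after 11 — propose(1,'z'): n1:lead/t1/[q,z]
after 12 — deliver 1→2: n2:foll/t1/[q,z]
after 13 — deliver 2→1: ·
after 14 — deliver 1→0: n0:foll/t1/[q,z]

yes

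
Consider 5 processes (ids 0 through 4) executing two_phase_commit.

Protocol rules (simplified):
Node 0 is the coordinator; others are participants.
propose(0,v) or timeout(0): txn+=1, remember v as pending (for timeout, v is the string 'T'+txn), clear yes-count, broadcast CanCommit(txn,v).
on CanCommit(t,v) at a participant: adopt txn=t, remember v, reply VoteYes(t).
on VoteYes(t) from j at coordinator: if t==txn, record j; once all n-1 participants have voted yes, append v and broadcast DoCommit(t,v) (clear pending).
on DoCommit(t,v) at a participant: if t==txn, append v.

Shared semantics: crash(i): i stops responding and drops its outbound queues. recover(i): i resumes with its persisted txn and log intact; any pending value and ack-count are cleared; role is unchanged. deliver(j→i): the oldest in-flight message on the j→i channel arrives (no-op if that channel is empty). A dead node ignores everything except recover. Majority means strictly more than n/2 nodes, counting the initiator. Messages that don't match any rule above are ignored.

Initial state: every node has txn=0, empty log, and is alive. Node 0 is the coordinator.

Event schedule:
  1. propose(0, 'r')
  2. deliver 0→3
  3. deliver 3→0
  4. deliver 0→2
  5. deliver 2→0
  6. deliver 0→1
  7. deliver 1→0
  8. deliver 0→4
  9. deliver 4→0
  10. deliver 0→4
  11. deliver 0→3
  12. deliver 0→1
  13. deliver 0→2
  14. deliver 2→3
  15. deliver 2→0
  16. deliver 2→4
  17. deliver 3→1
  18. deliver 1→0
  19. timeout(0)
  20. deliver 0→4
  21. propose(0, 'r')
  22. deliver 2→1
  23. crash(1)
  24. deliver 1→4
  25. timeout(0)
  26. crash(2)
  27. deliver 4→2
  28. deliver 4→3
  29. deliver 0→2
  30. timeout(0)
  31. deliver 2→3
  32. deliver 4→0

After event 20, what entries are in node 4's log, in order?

r

after 1 — propose(0,'r'): n0:coor/t1/[-]
after 2 — deliver 0→3: n3:part/t1/[-]
after 3 — deliver 3→0: ·
after 4 — deliver 0→2: n2:part/t1/[-]
after 5 — deliver 2→0: ·
after 6 — deliver 0→1: n1:part/t1/[-]
after 7 — deliver 1→0: ·
after 8 — deliver 0→4: n4:part/t1/[-]
after 9 — deliver 4→0: n0:coor/t1/[r]
after 10 — deliver 0→4: n4:part/t1/[r]
after 11 — deliver 0→3: n3:part/t1/[r]
after 12 — deliver 0→1: n1:part/t1/[r]
after 13 — deliver 0→2: n2:part/t1/[r]
after 14 — deliver 2→3: ·
after 15 — deliver 2→0: ·
after 16 — deliver 2→4: ·
after 17 — deliver 3→1: ·
after 18 — deliver 1→0: ·
after 19 — timeout(0): n0:coor/t2/[r]
after 20 — deliver 0→4: n4:part/t2/[r]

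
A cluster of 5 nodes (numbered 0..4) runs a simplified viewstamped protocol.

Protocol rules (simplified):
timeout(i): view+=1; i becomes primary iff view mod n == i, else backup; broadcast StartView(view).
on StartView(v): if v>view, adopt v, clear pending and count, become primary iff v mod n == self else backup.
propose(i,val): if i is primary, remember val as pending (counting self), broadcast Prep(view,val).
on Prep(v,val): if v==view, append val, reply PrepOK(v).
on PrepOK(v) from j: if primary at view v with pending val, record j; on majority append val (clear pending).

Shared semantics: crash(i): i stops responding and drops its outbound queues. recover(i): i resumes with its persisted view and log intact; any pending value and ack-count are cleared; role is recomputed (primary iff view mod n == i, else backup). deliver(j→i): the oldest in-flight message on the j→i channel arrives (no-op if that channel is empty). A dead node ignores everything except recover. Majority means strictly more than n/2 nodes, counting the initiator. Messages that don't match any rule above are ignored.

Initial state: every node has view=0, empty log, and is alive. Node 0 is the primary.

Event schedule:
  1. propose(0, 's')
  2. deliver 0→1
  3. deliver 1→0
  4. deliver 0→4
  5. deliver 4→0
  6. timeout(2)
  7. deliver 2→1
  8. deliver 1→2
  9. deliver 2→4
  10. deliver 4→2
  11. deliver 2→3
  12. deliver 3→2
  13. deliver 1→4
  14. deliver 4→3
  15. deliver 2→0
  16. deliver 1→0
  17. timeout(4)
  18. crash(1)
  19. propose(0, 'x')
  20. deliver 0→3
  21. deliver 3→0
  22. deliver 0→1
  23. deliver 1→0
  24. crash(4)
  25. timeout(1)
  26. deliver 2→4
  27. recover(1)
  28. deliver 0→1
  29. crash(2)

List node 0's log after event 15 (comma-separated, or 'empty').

s

e1 propose(0,'s'): ·
e2 deliver 0→1: 1[back,v=0,s]
e3 deliver 1→0: ·
e4 deliver 0→4: 4[back,v=0,s]
e5 deliver 4→0: 0[prim,v=0,s]
e6 timeout(2): 2[back,v=1,-]
e7 deliver 2→1: 1[prim,v=1,s]
e8 deliver 1→2: ·
e9 deliver 2→4: 4[back,v=1,s]
e10 deliver 4→2: ·
e11 deliver 2→3: 3[back,v=1,-]
e12 deliver 3→2: ·
e13 deliver 1→4: ·
e14 deliver 4→3: ·
e15 deliver 2→0: 0[back,v=1,s]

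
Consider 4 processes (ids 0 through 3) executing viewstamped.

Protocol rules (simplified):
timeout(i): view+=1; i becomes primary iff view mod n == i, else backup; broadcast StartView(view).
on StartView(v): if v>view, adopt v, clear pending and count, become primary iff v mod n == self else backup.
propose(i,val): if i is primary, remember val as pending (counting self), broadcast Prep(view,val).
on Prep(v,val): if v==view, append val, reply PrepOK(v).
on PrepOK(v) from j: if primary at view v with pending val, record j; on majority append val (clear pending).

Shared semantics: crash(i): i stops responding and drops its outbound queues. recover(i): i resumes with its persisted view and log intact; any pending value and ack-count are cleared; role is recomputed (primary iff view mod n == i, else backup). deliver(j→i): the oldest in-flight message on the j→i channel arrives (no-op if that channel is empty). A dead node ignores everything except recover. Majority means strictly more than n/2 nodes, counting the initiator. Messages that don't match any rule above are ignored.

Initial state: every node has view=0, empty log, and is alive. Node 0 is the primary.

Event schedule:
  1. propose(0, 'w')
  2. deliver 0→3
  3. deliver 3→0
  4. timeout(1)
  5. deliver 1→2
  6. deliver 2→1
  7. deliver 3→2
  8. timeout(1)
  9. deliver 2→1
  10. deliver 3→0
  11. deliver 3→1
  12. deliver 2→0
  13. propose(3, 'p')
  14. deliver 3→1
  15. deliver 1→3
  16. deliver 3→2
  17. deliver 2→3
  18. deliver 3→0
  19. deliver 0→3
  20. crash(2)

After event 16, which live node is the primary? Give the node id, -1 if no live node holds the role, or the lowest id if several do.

0

1. propose(0,'w'):  nop
2. deliver 0→3:  <3:back v0 w>
3. deliver 3→0:  nop
4. timeout(1):  <1:prim v1 ->
5. deliver 1→2:  <2:back v1 ->
6. deliver 2→1:  nop
7. deliver 3→2:  nop
8. timeout(1):  <1:back v2 ->
9. deliver 2→1:  nop
10. deliver 3→0:  nop
11. deliver 3→1:  nop
12. deliver 2→0:  nop
13. propose(3,'p'):  nop
14. deliver 3→1:  nop
15. deliver 1→3:  <3:back v1 w>
16. deliver 3→2:  nop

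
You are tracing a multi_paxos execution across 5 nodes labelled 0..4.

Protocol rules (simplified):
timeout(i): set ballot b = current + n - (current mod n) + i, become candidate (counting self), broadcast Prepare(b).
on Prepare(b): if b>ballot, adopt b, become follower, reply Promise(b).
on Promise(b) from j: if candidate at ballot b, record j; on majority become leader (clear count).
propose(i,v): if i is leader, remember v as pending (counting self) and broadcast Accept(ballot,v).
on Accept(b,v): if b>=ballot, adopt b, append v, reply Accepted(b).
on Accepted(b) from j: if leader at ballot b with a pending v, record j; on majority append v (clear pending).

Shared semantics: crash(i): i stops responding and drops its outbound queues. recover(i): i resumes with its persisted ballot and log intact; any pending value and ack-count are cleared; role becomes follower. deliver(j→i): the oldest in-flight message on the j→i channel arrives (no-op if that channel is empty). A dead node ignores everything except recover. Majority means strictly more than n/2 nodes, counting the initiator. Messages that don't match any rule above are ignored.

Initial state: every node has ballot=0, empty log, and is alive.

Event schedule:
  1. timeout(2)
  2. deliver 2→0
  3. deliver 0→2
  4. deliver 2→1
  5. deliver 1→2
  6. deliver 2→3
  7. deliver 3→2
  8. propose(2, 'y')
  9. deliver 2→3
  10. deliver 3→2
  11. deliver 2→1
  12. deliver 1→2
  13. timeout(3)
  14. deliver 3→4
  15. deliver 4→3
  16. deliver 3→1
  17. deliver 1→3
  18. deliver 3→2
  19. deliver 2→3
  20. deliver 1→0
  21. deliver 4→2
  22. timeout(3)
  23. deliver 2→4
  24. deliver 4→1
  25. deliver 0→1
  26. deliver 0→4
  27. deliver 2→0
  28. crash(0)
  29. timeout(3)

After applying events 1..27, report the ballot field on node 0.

1. timeout(2):  <2:cand b7 ->
2. deliver 2→0:  <0:foll b7 ->
3. deliver 0→2:  nop
4. deliver 2→1:  <1:foll b7 ->
5. deliver 1→2:  <2:lead b7 ->
6. deliver 2→3:  <3:foll b7 ->
7. deliver 3→2:  nop
8. propose(2,'y'):  nop
9. deliver 2→3:  <3:foll b7 y>
10. deliver 3→2:  nop
11. deliver 2→1:  <1:foll b7 y>
12. deliver 1→2:  <2:lead b7 y>
13. timeout(3):  <3:cand b13 y>
14. deliver 3→4:  <4:foll b13 ->
15. deliver 4→3:  nop
16. deliver 3→1:  <1:foll b13 y>
17. deliver 1→3:  <3:lead b13 y>
18. deliver 3→2:  <2:foll b13 y>
19. deliver 2→3:  nop
20. deliver 1→0:  nop
21. deliver 4→2:  nop
22. timeout(3):  <3:cand b18 y>
23. deliver 2→4:  nop
24. deliver 4→1:  nop
25. deliver 0→1:  nop
26. deliver 0→4:  nop
27. deliver 2→0:  <0:foll b7 y>

7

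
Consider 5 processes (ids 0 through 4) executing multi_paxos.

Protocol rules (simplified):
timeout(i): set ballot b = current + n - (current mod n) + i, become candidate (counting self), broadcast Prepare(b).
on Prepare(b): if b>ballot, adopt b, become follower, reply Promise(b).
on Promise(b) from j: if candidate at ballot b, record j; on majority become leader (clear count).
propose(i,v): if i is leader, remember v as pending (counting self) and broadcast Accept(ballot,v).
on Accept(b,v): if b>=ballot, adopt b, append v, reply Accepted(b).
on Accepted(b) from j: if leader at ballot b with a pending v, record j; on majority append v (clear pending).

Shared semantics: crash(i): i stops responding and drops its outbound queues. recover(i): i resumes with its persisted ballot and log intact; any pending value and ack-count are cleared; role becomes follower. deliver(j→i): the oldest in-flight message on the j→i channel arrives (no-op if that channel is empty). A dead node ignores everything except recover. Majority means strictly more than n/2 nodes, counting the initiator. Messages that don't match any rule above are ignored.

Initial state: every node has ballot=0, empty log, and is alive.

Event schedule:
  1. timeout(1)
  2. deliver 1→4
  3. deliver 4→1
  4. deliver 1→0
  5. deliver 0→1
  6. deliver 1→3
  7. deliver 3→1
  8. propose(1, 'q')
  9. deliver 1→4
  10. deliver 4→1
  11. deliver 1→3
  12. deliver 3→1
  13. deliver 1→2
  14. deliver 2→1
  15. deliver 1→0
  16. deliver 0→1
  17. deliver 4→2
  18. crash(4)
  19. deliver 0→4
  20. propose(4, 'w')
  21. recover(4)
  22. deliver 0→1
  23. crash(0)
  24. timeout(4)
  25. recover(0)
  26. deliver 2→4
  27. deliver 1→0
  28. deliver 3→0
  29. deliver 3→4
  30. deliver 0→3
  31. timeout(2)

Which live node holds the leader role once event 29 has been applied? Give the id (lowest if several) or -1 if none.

1

1. timeout(1):  <1:cand b6 ->
2. deliver 1→4:  <4:foll b6 ->
3. deliver 4→1:  nop
4. deliver 1→0:  <0:foll b6 ->
5. deliver 0→1:  <1:lead b6 ->
6. deliver 1→3:  <3:foll b6 ->
7. deliver 3→1:  nop
8. propose(1,'q'):  nop
9. deliver 1→4:  <4:foll b6 q>
10. deliver 4→1:  nop
11. deliver 1→3:  <3:foll b6 q>
12. deliver 3→1:  <1:lead b6 q>
13. deliver 1→2:  <2:foll b6 ->
14. deliver 2→1:  nop
15. deliver 1→0:  <0:foll b6 q>
16. deliver 0→1:  nop
17. deliver 4→2:  nop
18. crash(4):  <4:✗foll b6 q>
19. deliver 0→4:  nop
20. propose(4,'w'):  nop
21. recover(4):  <4:foll b6 q>
22. deliver 0→1:  nop
23. crash(0):  <0:✗foll b6 q>
24. timeout(4):  <4:cand b14 q>
25. recover(0):  <0:foll b6 q>
26. deliver 2→4:  nop
27. deliver 1→0:  nop
28. deliver 3→0:  nop
29. deliver 3→4:  nop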